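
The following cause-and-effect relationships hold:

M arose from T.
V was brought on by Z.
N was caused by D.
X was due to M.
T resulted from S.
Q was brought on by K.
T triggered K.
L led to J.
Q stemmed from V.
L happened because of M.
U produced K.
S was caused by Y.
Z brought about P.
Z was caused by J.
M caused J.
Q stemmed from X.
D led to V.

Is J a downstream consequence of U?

No

U leads to K, Q; J is not among them.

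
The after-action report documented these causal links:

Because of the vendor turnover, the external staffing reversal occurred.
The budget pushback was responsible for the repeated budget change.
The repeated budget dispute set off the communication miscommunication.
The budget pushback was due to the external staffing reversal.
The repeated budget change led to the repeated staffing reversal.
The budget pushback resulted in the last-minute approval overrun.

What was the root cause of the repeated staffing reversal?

Tracing upstream from the repeated staffing reversal: the repeated staffing reversal ← the repeated budget change ← the budget pushback ← the external staffing reversal ← the vendor turnover.
The vendor turnover has no stated cause, so it is the root.

the vendor turnover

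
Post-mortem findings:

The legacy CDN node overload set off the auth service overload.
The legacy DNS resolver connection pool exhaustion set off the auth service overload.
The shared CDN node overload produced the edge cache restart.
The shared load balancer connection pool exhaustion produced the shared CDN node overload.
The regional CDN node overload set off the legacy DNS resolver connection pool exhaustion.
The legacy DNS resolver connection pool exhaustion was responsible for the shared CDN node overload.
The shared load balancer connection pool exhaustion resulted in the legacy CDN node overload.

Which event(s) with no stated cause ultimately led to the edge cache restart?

the regional CDN node overload, the shared load balancer connection pool exhaustion

Tracing upstream from the edge cache restart: the edge cache restart ← the shared CDN node overload ← the legacy DNS resolver connection pool exhaustion ← the regional CDN node overload.
A separate upstream branch: the edge cache restart ← the shared CDN node overload ← the shared load balancer connection pool exhaustion.
Each of those chain origins has no stated cause.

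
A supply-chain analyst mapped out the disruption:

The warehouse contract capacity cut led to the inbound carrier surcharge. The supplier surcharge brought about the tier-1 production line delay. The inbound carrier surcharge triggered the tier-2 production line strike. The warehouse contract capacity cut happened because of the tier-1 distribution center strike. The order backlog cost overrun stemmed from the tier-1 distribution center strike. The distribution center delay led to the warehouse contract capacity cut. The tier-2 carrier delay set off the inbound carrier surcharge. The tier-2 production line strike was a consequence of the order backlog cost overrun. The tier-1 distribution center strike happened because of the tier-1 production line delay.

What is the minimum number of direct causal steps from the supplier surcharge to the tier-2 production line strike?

Shortest chain: the supplier surcharge → the tier-1 production line delay → the tier-1 distribution center strike → the order backlog cost overrun → the tier-2 production line strike.

4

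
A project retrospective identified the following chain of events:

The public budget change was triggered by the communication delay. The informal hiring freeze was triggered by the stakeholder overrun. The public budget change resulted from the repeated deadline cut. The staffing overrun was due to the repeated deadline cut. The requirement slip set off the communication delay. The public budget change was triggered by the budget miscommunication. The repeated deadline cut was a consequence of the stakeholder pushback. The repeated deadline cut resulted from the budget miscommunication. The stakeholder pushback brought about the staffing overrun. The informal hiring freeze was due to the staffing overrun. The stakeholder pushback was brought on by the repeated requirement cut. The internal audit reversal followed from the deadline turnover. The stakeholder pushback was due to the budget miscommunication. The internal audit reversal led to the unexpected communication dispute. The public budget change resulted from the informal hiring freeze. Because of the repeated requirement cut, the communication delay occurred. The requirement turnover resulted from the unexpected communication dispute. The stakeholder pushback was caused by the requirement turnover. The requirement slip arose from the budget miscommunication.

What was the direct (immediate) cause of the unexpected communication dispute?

Upstream contributors include the deadline turnover, but only the internal audit reversal feeds directly into the unexpected communication dispute.

the internal audit reversal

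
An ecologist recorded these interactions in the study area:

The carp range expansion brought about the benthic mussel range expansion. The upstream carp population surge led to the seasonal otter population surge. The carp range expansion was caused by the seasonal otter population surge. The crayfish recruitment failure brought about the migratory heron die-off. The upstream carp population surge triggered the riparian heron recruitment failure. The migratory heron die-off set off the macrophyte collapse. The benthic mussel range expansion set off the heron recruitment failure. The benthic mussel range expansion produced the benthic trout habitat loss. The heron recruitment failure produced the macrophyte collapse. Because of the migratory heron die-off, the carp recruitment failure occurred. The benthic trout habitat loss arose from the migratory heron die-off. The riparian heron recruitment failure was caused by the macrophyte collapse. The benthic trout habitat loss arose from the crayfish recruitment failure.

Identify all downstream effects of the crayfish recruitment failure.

Direct effects: the migratory heron die-off, the benthic trout habitat loss.
2 steps out: the carp recruitment failure, the macrophyte collapse.
3 steps out: the riparian heron recruitment failure.
Not reachable from it: the upstream carp population surge, the seasonal otter population surge, the carp range expansion, the benthic mussel range expansion, the heron recruitment failure.

the benthic trout habitat loss, the carp recruitment failure, the macrophyte collapse, the migratory heron die-off, the riparian heron recruitment failure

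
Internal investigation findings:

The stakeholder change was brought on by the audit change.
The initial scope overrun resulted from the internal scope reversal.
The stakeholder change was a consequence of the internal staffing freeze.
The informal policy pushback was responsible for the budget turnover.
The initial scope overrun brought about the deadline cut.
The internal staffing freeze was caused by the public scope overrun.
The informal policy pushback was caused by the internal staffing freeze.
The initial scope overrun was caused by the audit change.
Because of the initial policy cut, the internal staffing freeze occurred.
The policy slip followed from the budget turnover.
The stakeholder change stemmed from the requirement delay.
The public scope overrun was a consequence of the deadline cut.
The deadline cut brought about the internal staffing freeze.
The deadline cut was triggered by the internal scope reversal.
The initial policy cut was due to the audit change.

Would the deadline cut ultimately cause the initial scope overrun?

No

The deadline cut leads to the public scope overrun, the internal staffing freeze, the stakeholder change, the informal policy pushback, the budget turnover, the policy slip; the initial scope overrun is not among them.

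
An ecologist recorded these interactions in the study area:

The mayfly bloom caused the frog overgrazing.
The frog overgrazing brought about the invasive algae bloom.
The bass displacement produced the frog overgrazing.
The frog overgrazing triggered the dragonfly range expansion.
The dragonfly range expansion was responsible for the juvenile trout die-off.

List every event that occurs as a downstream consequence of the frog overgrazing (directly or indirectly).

the dragonfly range expansion, the invasive algae bloom, the juvenile trout die-off

Direct effects: the dragonfly range expansion, the invasive algae bloom.
2 steps out: the juvenile trout die-off.
Not reachable from it: the bass displacement, the mayfly bloom.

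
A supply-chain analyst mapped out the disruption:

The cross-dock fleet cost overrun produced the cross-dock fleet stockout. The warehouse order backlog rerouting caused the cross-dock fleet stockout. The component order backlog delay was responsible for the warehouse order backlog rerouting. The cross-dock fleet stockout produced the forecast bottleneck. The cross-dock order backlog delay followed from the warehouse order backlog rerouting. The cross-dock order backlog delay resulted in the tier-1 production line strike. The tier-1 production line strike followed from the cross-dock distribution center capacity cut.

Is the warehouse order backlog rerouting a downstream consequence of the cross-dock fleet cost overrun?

No

The cross-dock fleet cost overrun leads to the cross-dock fleet stockout, the forecast bottleneck; the warehouse order backlog rerouting is not among them.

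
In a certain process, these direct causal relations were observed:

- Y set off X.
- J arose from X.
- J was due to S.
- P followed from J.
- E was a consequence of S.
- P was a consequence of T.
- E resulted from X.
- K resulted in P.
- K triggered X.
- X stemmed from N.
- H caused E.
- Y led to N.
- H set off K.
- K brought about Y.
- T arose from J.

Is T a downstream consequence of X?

There is a causal chain: X → J → T.

Yes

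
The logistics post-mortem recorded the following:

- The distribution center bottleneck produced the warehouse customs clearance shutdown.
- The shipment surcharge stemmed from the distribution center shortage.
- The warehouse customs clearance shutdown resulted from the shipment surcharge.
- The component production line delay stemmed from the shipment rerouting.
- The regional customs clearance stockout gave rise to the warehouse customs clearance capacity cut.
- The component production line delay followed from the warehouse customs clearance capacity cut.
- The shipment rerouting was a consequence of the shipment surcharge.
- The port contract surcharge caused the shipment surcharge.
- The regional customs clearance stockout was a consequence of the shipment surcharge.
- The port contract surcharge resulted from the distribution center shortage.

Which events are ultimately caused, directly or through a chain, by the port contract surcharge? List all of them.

the component production line delay, the regional customs clearance stockout, the shipment rerouting, the shipment surcharge, the warehouse customs clearance capacity cut, the warehouse customs clearance shutdown

Direct effects: the shipment surcharge.
2 steps out: the warehouse customs clearance shutdown, the regional customs clearance stockout, the shipment rerouting.
3 steps out: the warehouse customs clearance capacity cut, the component production line delay.
Not reachable from it: the distribution center bottleneck, the distribution center shortage.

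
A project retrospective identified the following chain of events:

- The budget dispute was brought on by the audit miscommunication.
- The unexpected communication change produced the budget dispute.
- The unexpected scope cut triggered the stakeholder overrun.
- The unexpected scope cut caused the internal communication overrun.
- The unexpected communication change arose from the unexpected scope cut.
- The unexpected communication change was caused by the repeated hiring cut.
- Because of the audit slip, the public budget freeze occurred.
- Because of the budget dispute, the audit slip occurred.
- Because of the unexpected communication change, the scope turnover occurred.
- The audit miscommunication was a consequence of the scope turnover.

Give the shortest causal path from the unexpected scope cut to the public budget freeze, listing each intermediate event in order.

the unexpected scope cut → the unexpected communication change → the budget dispute → the audit slip → the public budget freeze

the unexpected scope cut → the unexpected communication change
the unexpected communication change → the budget dispute
the budget dispute → the audit slip
the audit slip → the public budget freeze
Length: 4 steps.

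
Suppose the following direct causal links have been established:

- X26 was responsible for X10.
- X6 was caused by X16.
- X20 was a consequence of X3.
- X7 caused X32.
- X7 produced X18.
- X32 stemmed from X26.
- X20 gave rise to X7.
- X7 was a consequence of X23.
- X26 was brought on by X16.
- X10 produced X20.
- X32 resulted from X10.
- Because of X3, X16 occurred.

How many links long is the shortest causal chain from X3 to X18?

3

Shortest chain: X3 → X20 → X7 → X18.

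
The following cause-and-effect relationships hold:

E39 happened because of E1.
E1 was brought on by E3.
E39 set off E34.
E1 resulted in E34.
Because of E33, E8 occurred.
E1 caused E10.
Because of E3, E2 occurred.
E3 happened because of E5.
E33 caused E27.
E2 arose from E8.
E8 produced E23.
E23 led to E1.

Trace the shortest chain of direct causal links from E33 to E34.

E33 → E8 → E23 → E1 → E34

E33 → E8
E8 → E23
E23 → E1
E1 → E34
Length: 4 steps.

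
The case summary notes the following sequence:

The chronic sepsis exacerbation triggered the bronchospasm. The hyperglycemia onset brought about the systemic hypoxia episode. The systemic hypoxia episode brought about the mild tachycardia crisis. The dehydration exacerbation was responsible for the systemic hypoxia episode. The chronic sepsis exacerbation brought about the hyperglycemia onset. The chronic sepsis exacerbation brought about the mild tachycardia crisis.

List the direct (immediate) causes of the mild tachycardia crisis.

the chronic sepsis exacerbation, the systemic hypoxia episode

Upstream contributors include the hyperglycemia onset, the dehydration exacerbation, but only the chronic sepsis exacerbation, the systemic hypoxia episode feed directly into the mild tachycardia crisis.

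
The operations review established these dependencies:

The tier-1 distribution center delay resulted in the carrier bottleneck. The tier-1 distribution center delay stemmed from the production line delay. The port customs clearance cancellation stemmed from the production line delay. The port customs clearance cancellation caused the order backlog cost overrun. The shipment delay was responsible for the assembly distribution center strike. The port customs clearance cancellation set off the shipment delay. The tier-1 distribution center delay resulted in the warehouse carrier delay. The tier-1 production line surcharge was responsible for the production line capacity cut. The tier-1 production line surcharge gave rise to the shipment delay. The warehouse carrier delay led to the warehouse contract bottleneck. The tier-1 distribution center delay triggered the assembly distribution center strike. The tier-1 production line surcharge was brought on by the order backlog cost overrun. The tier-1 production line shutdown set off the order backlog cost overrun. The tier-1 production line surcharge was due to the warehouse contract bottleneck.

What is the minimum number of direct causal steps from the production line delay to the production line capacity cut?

4

Shortest chain: the production line delay → the port customs clearance cancellation → the order backlog cost overrun → the tier-1 production line surcharge → the production line capacity cut.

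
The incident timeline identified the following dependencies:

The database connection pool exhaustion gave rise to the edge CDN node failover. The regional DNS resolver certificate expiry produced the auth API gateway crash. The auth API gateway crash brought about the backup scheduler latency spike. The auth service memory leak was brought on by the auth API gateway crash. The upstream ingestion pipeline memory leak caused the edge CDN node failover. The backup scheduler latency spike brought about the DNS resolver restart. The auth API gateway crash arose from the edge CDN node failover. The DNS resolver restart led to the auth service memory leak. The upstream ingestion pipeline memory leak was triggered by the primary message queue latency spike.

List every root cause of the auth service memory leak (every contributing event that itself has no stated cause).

the database connection pool exhaustion, the primary message queue latency spike, the regional DNS resolver certificate expiry

Tracing upstream from the auth service memory leak: the auth service memory leak ← the auth API gateway crash ← the edge CDN node failover ← the database connection pool exhaustion.
A separate upstream branch: the auth service memory leak ← the auth API gateway crash ← the regional DNS resolver certificate expiry.
A separate upstream branch: the auth service memory leak ← the auth API gateway crash ← the edge CDN node failover ← the upstream ingestion pipeline memory leak ← the primary message queue latency spike.
Each of those chain origins has no stated cause.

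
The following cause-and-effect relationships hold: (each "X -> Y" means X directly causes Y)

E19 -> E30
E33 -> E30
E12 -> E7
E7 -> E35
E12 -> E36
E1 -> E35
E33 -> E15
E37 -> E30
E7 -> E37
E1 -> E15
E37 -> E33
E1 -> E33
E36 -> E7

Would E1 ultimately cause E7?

E1 leads to E35, E33, E15, E30; E7 is not among them.

No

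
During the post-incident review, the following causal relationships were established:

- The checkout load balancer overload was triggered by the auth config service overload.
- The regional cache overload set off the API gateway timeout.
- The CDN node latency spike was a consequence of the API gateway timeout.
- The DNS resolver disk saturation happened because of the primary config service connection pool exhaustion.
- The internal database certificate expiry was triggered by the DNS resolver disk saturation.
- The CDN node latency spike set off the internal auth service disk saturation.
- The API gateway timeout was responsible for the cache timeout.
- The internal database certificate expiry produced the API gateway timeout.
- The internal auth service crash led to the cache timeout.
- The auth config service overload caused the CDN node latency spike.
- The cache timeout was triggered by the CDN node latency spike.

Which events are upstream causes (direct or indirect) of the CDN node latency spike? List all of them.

Immediate causes of the CDN node latency spike: the auth config service overload, the API gateway timeout.
Further upstream: the regional cache overload, the primary config service connection pool exhaustion, the DNS resolver disk saturation, the internal database certificate expiry.

the API gateway timeout, the DNS resolver disk saturation, the auth config service overload, the internal database certificate expiry, the primary config service connection pool exhaustion, the regional cache overload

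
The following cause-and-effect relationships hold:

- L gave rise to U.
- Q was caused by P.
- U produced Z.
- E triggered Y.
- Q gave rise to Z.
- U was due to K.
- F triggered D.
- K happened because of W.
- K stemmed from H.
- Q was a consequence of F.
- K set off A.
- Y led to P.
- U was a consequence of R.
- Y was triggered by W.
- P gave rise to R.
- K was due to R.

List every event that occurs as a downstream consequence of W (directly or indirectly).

Direct effects: Y, K.
2 steps out: P, A, U.
3 steps out: R, Q, Z.
Not reachable from it: F, D, E, H, L.

A, K, P, Q, R, U, Y, Z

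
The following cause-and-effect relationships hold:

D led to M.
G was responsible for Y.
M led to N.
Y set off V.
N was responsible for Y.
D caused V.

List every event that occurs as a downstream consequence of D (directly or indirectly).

Direct effects: M, V.
2 steps out: N.
3 steps out: Y.
Not reachable from it: G.

M, N, V, Y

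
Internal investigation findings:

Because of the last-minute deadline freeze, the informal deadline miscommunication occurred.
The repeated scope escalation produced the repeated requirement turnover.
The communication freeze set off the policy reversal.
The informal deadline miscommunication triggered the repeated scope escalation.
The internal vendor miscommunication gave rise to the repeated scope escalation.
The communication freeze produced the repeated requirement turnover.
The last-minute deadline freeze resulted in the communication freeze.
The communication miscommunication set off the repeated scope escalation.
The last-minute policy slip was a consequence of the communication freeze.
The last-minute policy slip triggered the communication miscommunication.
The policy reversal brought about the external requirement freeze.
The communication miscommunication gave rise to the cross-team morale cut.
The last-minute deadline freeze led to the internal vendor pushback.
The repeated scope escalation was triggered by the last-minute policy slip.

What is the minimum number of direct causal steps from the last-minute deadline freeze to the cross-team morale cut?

4

Shortest chain: the last-minute deadline freeze → the communication freeze → the last-minute policy slip → the communication miscommunication → the cross-team morale cut.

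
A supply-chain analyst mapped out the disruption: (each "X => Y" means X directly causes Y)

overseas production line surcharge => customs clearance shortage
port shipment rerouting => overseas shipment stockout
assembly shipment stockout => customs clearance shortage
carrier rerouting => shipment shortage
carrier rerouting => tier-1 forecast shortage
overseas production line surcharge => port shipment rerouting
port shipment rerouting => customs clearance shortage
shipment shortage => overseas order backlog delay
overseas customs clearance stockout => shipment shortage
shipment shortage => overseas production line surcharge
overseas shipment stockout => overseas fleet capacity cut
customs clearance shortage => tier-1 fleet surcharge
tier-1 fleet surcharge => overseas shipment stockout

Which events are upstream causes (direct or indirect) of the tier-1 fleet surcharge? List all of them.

the assembly shipment stockout, the carrier rerouting, the customs clearance shortage, the overseas customs clearance stockout, the overseas production line surcharge, the port shipment rerouting, the shipment shortage

Immediate cause of the tier-1 fleet surcharge: the customs clearance shortage.
Further upstream: the overseas customs clearance stockout, the carrier rerouting, the shipment shortage, the overseas production line surcharge, the port shipment rerouting, the assembly shipment stockout.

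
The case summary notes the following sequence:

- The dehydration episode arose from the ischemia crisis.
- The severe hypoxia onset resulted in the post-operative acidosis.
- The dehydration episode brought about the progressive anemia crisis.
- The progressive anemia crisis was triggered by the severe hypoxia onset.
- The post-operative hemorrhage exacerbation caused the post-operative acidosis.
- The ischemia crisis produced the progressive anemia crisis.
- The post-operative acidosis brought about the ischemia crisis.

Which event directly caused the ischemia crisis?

Upstream contributors include the severe hypoxia onset, the post-operative hemorrhage exacerbation, but only the post-operative acidosis feeds directly into the ischemia crisis.

the post-operative acidosis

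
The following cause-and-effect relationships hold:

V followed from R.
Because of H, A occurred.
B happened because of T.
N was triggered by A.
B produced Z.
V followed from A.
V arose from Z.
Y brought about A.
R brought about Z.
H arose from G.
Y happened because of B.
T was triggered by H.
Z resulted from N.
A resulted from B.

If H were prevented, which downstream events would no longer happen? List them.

A, B, N, T, Y

Downstream of H: T, B, Y, A, N, Z, V.
Of those, still caused via another path: Z, V.
The remainder have no surviving cause.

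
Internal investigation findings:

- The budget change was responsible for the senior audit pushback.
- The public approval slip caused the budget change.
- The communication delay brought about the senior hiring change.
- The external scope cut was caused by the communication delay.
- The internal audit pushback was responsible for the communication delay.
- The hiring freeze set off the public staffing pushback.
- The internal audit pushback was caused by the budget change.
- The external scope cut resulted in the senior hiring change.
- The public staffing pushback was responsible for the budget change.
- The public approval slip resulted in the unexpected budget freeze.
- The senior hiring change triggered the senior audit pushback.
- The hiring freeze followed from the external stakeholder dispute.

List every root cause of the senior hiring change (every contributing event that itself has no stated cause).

the external stakeholder dispute, the public approval slip

Tracing upstream from the senior hiring change: the senior hiring change ← the communication delay ← the internal audit pushback ← the budget change ← the public staffing pushback ← the hiring freeze ← the external stakeholder dispute.
A separate upstream branch: the senior hiring change ← the communication delay ← the internal audit pushback ← the budget change ← the public approval slip.
Each of those chain origins has no stated cause.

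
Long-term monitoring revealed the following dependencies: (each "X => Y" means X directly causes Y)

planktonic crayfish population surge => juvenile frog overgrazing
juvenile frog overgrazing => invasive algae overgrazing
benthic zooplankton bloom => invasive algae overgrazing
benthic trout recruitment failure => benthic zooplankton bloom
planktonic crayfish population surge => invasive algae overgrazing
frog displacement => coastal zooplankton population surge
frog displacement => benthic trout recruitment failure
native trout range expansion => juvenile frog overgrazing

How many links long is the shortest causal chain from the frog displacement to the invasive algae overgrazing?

3

Shortest chain: the frog displacement → the benthic trout recruitment failure → the benthic zooplankton bloom → the invasive algae overgrazing.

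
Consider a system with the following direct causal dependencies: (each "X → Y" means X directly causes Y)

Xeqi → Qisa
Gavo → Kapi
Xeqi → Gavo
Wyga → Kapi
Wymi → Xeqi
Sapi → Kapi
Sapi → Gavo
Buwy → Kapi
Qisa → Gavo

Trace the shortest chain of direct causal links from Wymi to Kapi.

Wymi → Xeqi
Xeqi → Gavo
Gavo → Kapi
Length: 3 steps.

Wymi → Xeqi → Gavo → Kapi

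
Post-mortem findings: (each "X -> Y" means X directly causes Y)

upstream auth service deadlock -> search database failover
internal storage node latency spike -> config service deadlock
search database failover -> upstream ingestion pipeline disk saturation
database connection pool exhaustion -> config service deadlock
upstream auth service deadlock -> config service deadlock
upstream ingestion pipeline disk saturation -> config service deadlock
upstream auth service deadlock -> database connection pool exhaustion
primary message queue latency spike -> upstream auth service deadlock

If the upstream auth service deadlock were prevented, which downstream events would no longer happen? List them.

Downstream of the upstream auth service deadlock: the search database failover, the upstream ingestion pipeline disk saturation, the database connection pool exhaustion, the config service deadlock.
Of those, still caused via another path: the config service deadlock.
The remainder have no surviving cause.

the database connection pool exhaustion, the search database failover, the upstream ingestion pipeline disk saturation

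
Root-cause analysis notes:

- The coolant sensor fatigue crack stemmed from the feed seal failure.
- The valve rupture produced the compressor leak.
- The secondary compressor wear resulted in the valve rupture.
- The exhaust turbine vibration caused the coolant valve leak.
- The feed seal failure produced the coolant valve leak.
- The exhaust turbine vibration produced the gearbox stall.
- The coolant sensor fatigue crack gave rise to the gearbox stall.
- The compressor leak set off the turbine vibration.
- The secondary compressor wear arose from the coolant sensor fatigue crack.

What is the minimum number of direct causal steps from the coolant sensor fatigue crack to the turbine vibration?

4

Shortest chain: the coolant sensor fatigue crack → the secondary compressor wear → the valve rupture → the compressor leak → the turbine vibration.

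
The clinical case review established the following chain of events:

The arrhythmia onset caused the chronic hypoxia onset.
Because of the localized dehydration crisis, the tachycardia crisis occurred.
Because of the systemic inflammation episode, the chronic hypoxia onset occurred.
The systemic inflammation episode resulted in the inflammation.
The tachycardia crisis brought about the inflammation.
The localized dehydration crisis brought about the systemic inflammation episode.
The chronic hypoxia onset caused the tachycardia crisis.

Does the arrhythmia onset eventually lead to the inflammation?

There is a causal chain: the arrhythmia onset → the chronic hypoxia onset → the tachycardia crisis → the inflammation.

Yes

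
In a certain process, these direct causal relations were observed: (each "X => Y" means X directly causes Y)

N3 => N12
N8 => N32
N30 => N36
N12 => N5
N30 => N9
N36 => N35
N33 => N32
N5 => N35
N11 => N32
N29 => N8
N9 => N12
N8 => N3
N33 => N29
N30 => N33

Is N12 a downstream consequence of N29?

There is a causal chain: N29 → N8 → N3 → N12.

Yes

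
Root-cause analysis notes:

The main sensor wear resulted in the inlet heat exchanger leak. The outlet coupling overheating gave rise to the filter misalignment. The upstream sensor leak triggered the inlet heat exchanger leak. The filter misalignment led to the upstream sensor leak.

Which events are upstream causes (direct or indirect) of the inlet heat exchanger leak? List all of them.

the filter misalignment, the main sensor wear, the outlet coupling overheating, the upstream sensor leak

Immediate causes of the inlet heat exchanger leak: the main sensor wear, the upstream sensor leak.
Further upstream: the outlet coupling overheating, the filter misalignment.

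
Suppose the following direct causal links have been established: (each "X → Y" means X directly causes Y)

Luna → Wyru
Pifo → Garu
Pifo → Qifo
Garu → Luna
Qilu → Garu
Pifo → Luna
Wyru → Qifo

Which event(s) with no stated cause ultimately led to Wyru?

Tracing upstream from Wyru: Wyru ← Luna ← Pifo.
A separate upstream branch: Wyru ← Luna ← Garu ← Qilu.
Each of those chain origins has no stated cause.

Pifo, Qilu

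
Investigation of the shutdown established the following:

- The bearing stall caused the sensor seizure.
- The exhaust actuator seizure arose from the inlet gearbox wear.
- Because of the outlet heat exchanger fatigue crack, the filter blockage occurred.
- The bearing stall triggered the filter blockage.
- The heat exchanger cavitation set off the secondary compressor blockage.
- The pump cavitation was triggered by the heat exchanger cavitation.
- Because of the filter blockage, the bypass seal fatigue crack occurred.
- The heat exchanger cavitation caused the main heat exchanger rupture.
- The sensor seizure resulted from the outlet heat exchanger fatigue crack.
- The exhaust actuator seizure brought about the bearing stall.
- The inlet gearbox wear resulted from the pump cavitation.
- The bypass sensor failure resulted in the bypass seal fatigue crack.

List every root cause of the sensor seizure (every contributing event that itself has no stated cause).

Tracing upstream from the sensor seizure: the sensor seizure ← the bearing stall ← the exhaust actuator seizure ← the inlet gearbox wear ← the pump cavitation ← the heat exchanger cavitation.
A separate upstream branch: the sensor seizure ← the outlet heat exchanger fatigue crack.
Each of those chain origins has no stated cause.

the heat exchanger cavitation, the outlet heat exchanger fatigue crack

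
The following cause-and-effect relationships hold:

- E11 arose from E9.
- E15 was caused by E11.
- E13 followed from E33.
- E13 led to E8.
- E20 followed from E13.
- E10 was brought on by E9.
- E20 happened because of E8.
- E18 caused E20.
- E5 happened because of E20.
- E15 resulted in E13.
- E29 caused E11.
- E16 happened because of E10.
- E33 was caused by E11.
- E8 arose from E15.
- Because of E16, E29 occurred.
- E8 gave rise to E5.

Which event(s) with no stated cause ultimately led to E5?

Tracing upstream from E5: E5 ← E8 ← E15 ← E11 ← E9.
A separate upstream branch: E5 ← E20 ← E18.
Each of those chain origins has no stated cause.

E18, E9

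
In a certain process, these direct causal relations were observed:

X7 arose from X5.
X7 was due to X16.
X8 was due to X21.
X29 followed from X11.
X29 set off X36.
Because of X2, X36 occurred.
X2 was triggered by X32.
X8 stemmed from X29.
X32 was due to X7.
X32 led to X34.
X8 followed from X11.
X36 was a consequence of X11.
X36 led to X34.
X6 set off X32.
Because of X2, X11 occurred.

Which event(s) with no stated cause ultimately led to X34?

Tracing upstream from X34: X34 ← X32 ← X7 ← X16.
A separate upstream branch: X34 ← X32 ← X7 ← X5.
A separate upstream branch: X34 ← X32 ← X6.
Each of those chain origins has no stated cause.

X16, X5, X6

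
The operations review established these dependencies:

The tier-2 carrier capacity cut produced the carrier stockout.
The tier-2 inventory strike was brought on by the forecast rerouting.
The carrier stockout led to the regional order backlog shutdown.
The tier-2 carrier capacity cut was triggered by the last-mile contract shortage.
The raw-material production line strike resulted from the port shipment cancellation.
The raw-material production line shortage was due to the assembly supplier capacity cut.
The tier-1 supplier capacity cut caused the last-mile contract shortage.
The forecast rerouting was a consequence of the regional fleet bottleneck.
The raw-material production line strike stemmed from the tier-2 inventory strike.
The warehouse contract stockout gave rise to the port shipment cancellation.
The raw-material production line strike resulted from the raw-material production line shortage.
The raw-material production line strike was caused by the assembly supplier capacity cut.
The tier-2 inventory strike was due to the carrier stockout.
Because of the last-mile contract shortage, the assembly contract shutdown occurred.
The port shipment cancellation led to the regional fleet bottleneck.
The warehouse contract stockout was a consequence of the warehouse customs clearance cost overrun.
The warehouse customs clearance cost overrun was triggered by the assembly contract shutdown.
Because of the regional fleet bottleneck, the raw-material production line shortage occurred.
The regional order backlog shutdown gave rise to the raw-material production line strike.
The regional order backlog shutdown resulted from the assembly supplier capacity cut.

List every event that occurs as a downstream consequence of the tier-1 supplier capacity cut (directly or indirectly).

Direct effects: the last-mile contract shortage.
2 steps out: the assembly contract shutdown, the tier-2 carrier capacity cut.
3 steps out: the warehouse customs clearance cost overrun, the carrier stockout.
4 steps out: the warehouse contract stockout, the tier-2 inventory strike, the regional order backlog shutdown.
5 steps out: the port shipment cancellation, the raw-material production line strike.
6 steps out: the regional fleet bottleneck.
7 steps out: the forecast rerouting, the raw-material production line shortage.
Not reachable from it: the assembly supplier capacity cut.

the assembly contract shutdown, the carrier stockout, the forecast rerouting, the last-mile contract shortage, the port shipment cancellation, the raw-material production line shortage, the raw-material production line strike, the regional fleet bottleneck, the regional order backlog shutdown, the tier-2 carrier capacity cut, the tier-2 inventory strike, the warehouse contract stockout, the warehouse customs clearance cost overrun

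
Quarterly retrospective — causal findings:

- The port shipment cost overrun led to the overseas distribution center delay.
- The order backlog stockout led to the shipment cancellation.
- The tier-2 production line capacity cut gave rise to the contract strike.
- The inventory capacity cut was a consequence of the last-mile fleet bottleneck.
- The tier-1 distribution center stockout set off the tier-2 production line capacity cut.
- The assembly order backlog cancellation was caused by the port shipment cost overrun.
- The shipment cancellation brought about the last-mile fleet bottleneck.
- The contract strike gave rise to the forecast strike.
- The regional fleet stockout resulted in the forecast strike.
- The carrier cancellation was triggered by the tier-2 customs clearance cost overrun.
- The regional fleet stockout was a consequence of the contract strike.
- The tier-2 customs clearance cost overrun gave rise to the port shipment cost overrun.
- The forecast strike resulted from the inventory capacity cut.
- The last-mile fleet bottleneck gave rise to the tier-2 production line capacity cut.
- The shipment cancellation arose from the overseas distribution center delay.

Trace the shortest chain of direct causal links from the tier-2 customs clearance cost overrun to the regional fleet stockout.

the tier-2 customs clearance cost overrun → the port shipment cost overrun
the port shipment cost overrun → the overseas distribution center delay
the overseas distribution center delay → the shipment cancellation
the shipment cancellation → the last-mile fleet bottleneck
the last-mile fleet bottleneck → the tier-2 production line capacity cut
the tier-2 production line capacity cut → the contract strike
the contract strike → the regional fleet stockout
Length: 7 steps.

the tier-2 customs clearance cost overrun → the port shipment cost overrun → the overseas distribution center delay → the shipment cancellation → the last-mile fleet bottleneck → the tier-2 production line capacity cut → the contract strike → the regional fleet stockout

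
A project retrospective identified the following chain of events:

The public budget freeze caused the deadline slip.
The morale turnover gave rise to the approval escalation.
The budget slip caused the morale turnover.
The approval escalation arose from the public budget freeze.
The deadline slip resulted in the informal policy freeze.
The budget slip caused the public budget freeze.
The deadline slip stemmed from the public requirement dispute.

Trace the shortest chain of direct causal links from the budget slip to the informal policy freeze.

the budget slip → the public budget freeze
the public budget freeze → the deadline slip
the deadline slip → the informal policy freeze
Length: 3 steps.

the budget slip → the public budget freeze → the deadline slip → the informal policy freeze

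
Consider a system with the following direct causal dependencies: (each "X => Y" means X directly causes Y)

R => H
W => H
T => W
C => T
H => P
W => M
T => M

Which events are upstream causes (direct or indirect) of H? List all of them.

Immediate causes of H: W, R.
Further upstream: C, T.

C, R, T, W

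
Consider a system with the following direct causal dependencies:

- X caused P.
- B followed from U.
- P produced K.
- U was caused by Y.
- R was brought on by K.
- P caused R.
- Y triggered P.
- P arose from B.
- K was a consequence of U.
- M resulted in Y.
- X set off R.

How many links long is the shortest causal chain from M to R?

3

Shortest chain: M → Y → P → R.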